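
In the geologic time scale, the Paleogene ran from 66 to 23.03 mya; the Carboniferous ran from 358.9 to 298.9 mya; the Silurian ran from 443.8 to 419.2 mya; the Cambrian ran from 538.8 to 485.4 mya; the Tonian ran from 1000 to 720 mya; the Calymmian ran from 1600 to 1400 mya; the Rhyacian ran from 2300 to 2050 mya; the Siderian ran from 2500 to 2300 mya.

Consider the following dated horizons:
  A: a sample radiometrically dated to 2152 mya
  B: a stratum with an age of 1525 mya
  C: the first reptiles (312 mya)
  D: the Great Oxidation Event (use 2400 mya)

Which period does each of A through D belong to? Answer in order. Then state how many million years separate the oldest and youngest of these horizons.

A — Rhyacian; B — Calymmian; C — Carboniferous; D — Siderian; span 2088 million years

A: 2152 Ma lies in 2300–2050 Ma, so Rhyacian.
B: 1525 Ma lies in 1600–1400 Ma, so Calymmian.
C: 312 Ma lies in 358.9–298.9 Ma, so Carboniferous.
D: 2400 Ma lies in 2500–2300 Ma, so Siderian.
Oldest = 2400 Ma, youngest = 312 Ma → span 2088 Myr.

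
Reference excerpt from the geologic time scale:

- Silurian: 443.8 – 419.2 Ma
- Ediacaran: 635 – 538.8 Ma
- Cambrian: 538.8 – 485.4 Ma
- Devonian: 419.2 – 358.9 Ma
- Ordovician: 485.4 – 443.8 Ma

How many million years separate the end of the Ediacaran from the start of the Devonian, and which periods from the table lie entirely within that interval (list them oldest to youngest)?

End of Ediacaran = 538.8 Ma; start of Devonian = 419.2 Ma.
Gap = 538.8 − 419.2 = 119.6 Myr.
Periods wholly inside 538.8–419.2 Ma: Cambrian (538.8–485.4), Ordovician (485.4–443.8), Silurian (443.8–419.2).

119.6 million years; Cambrian, Ordovician, Silurian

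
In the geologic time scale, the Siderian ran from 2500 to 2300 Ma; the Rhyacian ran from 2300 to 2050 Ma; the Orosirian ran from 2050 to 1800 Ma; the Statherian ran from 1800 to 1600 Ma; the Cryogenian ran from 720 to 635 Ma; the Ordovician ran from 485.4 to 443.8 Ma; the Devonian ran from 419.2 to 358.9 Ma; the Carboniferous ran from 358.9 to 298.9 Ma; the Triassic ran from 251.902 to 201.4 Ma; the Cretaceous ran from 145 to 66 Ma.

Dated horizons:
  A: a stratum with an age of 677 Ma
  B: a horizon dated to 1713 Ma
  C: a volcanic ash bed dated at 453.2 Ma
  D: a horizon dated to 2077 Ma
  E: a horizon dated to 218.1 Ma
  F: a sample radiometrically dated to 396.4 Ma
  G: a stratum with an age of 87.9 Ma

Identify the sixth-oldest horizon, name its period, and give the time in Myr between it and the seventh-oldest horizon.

Larger Ma means older, so oldest first: D 2077 > B 1713 > A 677 > C 453.2 > F 396.4 > E 218.1 > G 87.9.
Counting 6 along gives E (218.1 Ma); the excerpt puts that inside the Triassic, 251.902–201.4 Ma.
Next in line is G (87.9 Ma), and 218.1 − 87.9 = 130.2 Myr.

E, in the Triassic; 130.2 million years to G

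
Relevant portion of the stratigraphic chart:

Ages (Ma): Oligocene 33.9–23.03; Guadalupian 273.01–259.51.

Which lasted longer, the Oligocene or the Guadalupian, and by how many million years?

Oligocene: 33.9 − 23.03 = 10.87 Myr.
Guadalupian: 273.01 − 259.51 = 13.5 Myr.
Difference: 13.5 − 10.87 = 2.63 Myr, so the Guadalupian was longer.

Guadalupian, by 2.63 million years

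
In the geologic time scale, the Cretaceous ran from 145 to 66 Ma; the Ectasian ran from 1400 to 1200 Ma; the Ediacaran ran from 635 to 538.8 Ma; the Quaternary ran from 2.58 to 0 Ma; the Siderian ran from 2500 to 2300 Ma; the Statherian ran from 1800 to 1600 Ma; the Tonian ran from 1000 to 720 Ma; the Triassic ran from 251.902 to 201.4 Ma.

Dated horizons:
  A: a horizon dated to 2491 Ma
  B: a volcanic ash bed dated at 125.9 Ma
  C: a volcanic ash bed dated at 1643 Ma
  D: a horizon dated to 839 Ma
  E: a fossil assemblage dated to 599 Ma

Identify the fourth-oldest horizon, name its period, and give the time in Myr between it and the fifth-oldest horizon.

E, in the Ediacaran; 473.1 million years to B

Sorted oldest-first by Ma: A (2491), C (1643), D (839), E (599), B (125.9).
The fourth oldest is E at 599 Ma, which lies in 635–538.8 Ma: the Ediacaran.
The fifth oldest is B at 125.9 Ma; separation = |599 − 125.9| = 473.1 Myr.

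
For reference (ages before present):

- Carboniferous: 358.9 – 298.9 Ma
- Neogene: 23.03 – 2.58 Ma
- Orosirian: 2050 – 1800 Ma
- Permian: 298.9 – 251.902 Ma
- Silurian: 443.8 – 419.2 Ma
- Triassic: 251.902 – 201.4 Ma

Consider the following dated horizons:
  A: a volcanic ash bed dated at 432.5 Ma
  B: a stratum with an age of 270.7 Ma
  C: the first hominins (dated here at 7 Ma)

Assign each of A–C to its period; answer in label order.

A: 432.5 Ma lies in 443.8–419.2 Ma, so Silurian.
B: 270.7 Ma lies in 298.9–251.902 Ma, so Permian.
C: 7 Ma lies in 23.03–2.58 Ma, so Neogene.

A — Silurian; B — Permian; C — Neogene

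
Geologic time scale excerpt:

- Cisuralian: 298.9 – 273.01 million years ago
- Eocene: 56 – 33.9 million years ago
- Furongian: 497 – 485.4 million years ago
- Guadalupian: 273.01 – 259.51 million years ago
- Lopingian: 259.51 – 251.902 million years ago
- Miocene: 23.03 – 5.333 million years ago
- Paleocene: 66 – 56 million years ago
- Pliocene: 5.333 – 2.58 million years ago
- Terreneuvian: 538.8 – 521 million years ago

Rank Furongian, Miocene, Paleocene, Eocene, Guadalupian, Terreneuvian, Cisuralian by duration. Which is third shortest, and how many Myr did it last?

Guadalupian, 13.5 million years

Durations: Furongian 11.6; Miocene 17.697; Paleocene 10; Eocene 22.1; Guadalupian 13.5; Terreneuvian 17.8; Cisuralian 25.89 Myr.
Sorted shortest-first: Paleocene (10), Furongian (11.6), Guadalupian (13.5), Miocene (17.697), Terreneuvian (17.8), Eocene (22.1), Cisuralian (25.89).
The third shortest is Guadalupian at 13.5 Myr.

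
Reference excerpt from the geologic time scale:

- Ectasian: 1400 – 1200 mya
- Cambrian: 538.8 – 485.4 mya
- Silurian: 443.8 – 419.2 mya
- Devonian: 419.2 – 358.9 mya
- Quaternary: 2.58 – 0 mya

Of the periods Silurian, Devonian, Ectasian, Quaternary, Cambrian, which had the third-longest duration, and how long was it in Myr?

Start − end for each: Silurian 443.8 − 419.2 = 24.6; Devonian 419.2 − 358.9 = 60.3; Ectasian 1400 − 1200 = 200; Quaternary 2.58 − 0 = 2.58; Cambrian 538.8 − 485.4 = 53.4.
Ranking these from longest: Ectasian > Devonian > Cambrian > Silurian > Quaternary.
Position 3 in that ranking is Cambrian, which lasted 53.4 Myr.

Cambrian, 53.4 million years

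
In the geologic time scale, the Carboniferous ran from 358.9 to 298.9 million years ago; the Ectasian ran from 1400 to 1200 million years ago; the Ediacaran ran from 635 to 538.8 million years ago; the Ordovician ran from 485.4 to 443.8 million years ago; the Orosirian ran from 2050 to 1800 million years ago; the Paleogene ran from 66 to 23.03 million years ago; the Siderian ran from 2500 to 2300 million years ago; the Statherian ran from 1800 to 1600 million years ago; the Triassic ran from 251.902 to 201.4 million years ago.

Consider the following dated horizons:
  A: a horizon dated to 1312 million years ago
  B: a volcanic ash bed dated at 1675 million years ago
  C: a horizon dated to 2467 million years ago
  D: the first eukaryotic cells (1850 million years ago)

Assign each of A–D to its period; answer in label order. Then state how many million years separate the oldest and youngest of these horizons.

A — Ectasian; B — Statherian; C — Siderian; D — Orosirian; span 1155 million years

A: 1312 Ma lies in 1400–1200 Ma, so Ectasian.
B: 1675 Ma lies in 1800–1600 Ma, so Statherian.
C: 2467 Ma lies in 2500–2300 Ma, so Siderian.
D: 1850 Ma lies in 2050–1800 Ma, so Orosirian.
Oldest = 2467 Ma, youngest = 1312 Ma → span 1155 Myr.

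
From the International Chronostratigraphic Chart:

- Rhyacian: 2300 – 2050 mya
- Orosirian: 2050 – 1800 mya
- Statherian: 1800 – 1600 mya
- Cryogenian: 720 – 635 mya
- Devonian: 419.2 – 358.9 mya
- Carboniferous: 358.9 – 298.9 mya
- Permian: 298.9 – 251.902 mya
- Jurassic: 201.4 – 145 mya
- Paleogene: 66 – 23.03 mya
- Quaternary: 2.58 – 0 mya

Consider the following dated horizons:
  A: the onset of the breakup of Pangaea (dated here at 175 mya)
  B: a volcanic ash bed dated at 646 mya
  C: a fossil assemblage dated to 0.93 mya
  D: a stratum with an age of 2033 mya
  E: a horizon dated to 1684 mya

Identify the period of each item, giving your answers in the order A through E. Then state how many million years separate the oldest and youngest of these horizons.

A — Jurassic; B — Cryogenian; C — Quaternary; D — Orosirian; E — Statherian; span 2032.07 million years

A: 175 Ma lies in 201.4–145 Ma, so Jurassic.
B: 646 Ma lies in 720–635 Ma, so Cryogenian.
C: 0.93 Ma lies in 2.58–0 Ma, so Quaternary.
D: 2033 Ma lies in 2050–1800 Ma, so Orosirian.
E: 1684 Ma lies in 1800–1600 Ma, so Statherian.
Oldest = 2033 Ma, youngest = 0.93 Ma → span 2032.07 Myr.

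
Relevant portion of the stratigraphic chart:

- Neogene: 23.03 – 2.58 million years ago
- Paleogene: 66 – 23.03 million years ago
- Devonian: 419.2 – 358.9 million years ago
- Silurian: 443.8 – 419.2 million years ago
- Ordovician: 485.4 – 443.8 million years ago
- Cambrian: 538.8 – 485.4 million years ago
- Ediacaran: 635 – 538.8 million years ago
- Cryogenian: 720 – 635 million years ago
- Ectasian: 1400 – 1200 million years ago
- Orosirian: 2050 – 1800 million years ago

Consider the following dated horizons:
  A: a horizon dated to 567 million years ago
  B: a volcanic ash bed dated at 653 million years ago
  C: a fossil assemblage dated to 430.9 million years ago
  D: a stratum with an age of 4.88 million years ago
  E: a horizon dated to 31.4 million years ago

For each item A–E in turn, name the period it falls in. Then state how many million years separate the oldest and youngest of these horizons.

A — Ediacaran; B — Cryogenian; C — Silurian; D — Neogene; E — Paleogene; span 648.12 million years

A: 567 Ma lies in 635–538.8 Ma, so Ediacaran.
B: 653 Ma lies in 720–635 Ma, so Cryogenian.
C: 430.9 Ma lies in 443.8–419.2 Ma, so Silurian.
D: 4.88 Ma lies in 23.03–2.58 Ma, so Neogene.
E: 31.4 Ma lies in 66–23.03 Ma, so Paleogene.
Oldest = 653 Ma, youngest = 4.88 Ma → span 648.12 Myr.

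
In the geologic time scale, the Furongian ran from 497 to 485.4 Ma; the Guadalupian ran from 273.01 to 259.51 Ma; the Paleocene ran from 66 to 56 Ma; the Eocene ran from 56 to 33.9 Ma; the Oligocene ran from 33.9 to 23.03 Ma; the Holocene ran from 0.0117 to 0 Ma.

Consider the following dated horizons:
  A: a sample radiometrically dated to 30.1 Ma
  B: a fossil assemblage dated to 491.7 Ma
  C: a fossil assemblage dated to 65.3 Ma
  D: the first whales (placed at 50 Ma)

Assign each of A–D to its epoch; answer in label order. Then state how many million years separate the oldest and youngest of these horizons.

A — Oligocene; B — Furongian; C — Paleocene; D — Eocene; span 461.6 million years

Match each age against the start–end ranges in the excerpt: A = 30.1 Ma → Oligocene (33.9–23.03); B = 491.7 Ma → Furongian (497–485.4); C = 65.3 Ma → Paleocene (66–56); D = 50 Ma → Eocene (56–33.9).
The largest age is 491.7 Ma and the smallest is 30.1 Ma; their difference is 461.6 Myr.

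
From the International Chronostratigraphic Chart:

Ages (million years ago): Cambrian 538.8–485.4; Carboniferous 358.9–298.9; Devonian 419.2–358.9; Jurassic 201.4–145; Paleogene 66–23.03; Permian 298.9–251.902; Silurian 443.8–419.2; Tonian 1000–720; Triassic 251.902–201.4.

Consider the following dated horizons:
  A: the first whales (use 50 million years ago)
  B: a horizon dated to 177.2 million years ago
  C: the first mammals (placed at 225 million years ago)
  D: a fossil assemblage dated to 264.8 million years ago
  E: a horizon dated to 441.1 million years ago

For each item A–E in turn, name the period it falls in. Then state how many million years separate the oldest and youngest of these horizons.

A — Paleogene; B — Jurassic; C — Triassic; D — Permian; E — Silurian; span 391.1 million years

A: 50 Ma lies in 66–23.03 Ma, so Paleogene.
B: 177.2 Ma lies in 201.4–145 Ma, so Jurassic.
C: 225 Ma lies in 251.902–201.4 Ma, so Triassic.
D: 264.8 Ma lies in 298.9–251.902 Ma, so Permian.
E: 441.1 Ma lies in 443.8–419.2 Ma, so Silurian.
Oldest = 441.1 Ma, youngest = 50 Ma → span 391.1 Myr.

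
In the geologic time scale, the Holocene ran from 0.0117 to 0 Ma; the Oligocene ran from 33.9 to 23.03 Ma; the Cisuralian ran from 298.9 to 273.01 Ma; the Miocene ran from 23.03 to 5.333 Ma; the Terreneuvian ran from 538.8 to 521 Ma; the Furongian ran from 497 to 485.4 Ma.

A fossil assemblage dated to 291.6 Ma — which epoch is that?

Cisuralian

291.6 Ma lies between 298.9 and 273.01 Ma, so it falls in the Cisuralian.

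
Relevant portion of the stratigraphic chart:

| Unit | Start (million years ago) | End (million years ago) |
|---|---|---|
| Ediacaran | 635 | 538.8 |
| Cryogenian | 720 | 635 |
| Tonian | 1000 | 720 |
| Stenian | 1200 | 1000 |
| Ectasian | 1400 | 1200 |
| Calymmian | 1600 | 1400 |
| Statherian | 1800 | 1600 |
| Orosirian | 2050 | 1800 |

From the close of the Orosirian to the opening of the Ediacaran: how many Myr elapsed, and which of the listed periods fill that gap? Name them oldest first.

1165 million years; Statherian, Calymmian, Ectasian, Stenian, Tonian, Cryogenian

The Orosirian closes at 1800 Ma and the Ediacaran opens at 635 Ma, so the interval is 1800 − 635 = 1165 Myr.
A period fits inside if it starts at or after 1800 Ma and ends at or before 635 Ma; oldest first that gives Statherian, Calymmian, Ectasian, Stenian, Tonian, Cryogenian.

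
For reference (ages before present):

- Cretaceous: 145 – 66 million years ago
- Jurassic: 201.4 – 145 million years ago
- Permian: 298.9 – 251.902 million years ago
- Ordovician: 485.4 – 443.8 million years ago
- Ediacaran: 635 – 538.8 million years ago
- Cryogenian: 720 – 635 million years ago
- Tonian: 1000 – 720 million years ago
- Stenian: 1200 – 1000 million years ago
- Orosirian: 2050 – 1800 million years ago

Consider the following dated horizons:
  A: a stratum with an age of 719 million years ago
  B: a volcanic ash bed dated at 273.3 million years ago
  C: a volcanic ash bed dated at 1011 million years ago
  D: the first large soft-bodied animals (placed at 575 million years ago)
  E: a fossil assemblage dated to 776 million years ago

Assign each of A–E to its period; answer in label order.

A: 719 Ma lies in 720–635 Ma, so Cryogenian.
B: 273.3 Ma lies in 298.9–251.902 Ma, so Permian.
C: 1011 Ma lies in 1200–1000 Ma, so Stenian.
D: 575 Ma lies in 635–538.8 Ma, so Ediacaran.
E: 776 Ma lies in 1000–720 Ma, so Tonian.

A — Cryogenian; B — Permian; C — Stenian; D — Ediacaran; E — Tonian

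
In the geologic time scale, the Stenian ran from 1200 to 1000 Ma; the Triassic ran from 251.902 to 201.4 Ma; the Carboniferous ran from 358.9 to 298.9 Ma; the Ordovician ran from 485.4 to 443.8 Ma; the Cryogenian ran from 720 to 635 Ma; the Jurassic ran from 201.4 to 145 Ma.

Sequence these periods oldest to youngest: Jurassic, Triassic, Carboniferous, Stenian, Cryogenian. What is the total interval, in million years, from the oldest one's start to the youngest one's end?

Stenian, Cryogenian, Carboniferous, Triassic, Jurassic; total span 1055 Myr

Start ages (Ma): Stenian 1200, Cryogenian 720, Carboniferous 358.9, Triassic 251.902, Jurassic 201.4.
Ordered oldest to youngest: Stenian, Cryogenian, Carboniferous, Triassic, Jurassic.
Span = 1200 − 145 = 1055 Myr.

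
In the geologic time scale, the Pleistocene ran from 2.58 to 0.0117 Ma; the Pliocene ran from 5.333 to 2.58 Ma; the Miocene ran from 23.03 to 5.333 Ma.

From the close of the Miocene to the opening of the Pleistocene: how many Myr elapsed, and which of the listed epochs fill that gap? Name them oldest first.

2.753 million years; Pliocene

The Miocene closes at 5.333 Ma and the Pleistocene opens at 2.58 Ma, so the interval is 5.333 − 2.58 = 2.753 Myr.
An epoch fits inside if it starts at or after 5.333 Ma and ends at or before 2.58 Ma; oldest first that gives Pliocene.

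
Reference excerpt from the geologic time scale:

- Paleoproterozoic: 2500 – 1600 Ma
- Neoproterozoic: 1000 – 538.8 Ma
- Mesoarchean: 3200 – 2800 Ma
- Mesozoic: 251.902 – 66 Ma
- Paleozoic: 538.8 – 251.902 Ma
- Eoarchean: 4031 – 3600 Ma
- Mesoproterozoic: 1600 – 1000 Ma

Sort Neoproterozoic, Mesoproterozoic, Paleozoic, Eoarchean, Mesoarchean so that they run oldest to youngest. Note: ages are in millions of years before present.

Read off each span (Ma): Neoproterozoic 1000–538.8; Mesoproterozoic 1600–1000; Paleozoic 538.8–251.902; Eoarchean 4031–3600; Mesoarchean 3200–2800.
Larger Ma is older, so oldest→youngest is Eoarchean, Mesoarchean, Mesoproterozoic, Neoproterozoic, Paleozoic.

Eoarchean, Mesoarchean, Mesoproterozoic, Neoproterozoic, Paleozoic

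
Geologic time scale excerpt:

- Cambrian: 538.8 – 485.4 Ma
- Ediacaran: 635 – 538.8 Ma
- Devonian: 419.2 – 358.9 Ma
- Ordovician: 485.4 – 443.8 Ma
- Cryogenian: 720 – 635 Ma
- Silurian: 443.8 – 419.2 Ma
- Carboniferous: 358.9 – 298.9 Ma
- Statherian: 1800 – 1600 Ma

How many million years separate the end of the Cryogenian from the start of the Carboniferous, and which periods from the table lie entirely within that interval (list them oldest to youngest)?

276.1 million years; Ediacaran, Cambrian, Ordovician, Silurian, Devonian

The Cryogenian closes at 635 Ma and the Carboniferous opens at 358.9 Ma, so the interval is 635 − 358.9 = 276.1 Myr.
A period fits inside if it starts at or after 635 Ma and ends at or before 358.9 Ma; oldest first that gives Ediacaran, Cambrian, Ordovician, Silurian, Devonian.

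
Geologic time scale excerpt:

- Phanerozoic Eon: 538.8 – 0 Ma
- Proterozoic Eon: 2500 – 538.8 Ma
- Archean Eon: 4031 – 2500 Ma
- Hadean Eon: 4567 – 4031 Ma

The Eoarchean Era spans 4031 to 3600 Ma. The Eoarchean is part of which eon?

The Eoarchean (4031–3600 Ma) lies entirely within 4031–2500 Ma, the Archean Eon.

Archean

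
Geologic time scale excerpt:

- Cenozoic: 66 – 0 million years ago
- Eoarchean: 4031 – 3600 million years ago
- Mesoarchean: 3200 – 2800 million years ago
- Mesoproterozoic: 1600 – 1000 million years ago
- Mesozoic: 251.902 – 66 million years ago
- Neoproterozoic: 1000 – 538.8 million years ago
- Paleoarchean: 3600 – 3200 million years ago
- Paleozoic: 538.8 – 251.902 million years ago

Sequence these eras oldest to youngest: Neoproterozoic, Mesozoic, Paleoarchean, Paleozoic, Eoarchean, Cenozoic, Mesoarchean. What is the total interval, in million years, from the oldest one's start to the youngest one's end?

Eoarchean, Paleoarchean, Mesoarchean, Neoproterozoic, Paleozoic, Mesozoic, Cenozoic; total span 4031 Myr

Start ages (Ma): Eoarchean 4031, Paleoarchean 3600, Mesoarchean 3200, Neoproterozoic 1000, Paleozoic 538.8, Mesozoic 251.902, Cenozoic 66.
Ordered oldest to youngest: Eoarchean, Paleoarchean, Mesoarchean, Neoproterozoic, Paleozoic, Mesozoic, Cenozoic.
Span = 4031 − 0 = 4031 Myr.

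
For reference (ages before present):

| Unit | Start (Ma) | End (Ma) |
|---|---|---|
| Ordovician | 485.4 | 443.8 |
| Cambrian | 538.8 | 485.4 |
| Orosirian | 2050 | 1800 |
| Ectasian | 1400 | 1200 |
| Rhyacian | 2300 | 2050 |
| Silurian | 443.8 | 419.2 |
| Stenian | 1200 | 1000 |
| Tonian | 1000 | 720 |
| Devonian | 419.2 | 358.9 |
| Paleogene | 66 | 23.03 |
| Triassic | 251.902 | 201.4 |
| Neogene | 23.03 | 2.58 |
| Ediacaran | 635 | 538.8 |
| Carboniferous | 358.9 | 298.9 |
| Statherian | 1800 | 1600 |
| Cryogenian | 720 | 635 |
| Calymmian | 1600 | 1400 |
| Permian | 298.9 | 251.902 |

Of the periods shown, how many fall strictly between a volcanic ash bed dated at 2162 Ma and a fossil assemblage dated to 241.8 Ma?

2162 Ma sits inside the Rhyacian (2300–2050) and 241.8 Ma inside the Triassic (251.902–201.4); neither of those is wholly between the two dates.
The listed periods lying completely between them are Orosirian, Statherian, Calymmian, Ectasian, Stenian, Tonian, Cryogenian, Ediacaran, Cambrian, Ordovician, Silurian, Devonian, Carboniferous, Permian — 14 in all.

14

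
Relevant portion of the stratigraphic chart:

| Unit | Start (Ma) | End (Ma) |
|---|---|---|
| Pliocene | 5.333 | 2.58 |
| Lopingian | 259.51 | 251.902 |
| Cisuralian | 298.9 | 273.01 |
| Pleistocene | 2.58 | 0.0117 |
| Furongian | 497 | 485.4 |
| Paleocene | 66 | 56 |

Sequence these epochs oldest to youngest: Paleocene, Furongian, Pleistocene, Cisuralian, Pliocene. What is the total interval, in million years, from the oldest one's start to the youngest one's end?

Start ages (Ma): Furongian 497, Cisuralian 298.9, Paleocene 66, Pliocene 5.333, Pleistocene 2.58.
Ordered oldest to youngest: Furongian, Cisuralian, Paleocene, Pliocene, Pleistocene.
Span = 497 − 0.0117 = 496.9883 Myr.

Furongian → Cisuralian → Paleocene → Pliocene → Pleistocene; total span 496.9883 Myr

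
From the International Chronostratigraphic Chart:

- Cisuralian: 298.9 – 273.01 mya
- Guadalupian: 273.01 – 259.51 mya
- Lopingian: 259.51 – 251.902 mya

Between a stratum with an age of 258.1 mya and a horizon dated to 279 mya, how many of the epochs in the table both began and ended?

1

The older date is 279 Ma and the younger is 258.1 Ma.
Epochs with start < 279 and end > 258.1 Ma: Guadalupian (273.01–259.51).
That is 1 complete epoch.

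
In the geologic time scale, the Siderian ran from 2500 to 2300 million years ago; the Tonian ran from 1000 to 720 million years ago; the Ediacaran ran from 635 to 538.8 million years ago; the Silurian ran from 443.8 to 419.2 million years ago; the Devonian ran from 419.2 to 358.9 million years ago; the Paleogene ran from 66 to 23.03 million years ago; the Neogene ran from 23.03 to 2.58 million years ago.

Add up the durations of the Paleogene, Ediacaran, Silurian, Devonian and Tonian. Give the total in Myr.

504.07 million years

Each duration: Paleogene = 42.97; Ediacaran = 96.2; Silurian = 24.6; Devonian = 60.3; Tonian = 280.
Sum: 42.97 + 96.2 + 24.6 + 60.3 + 280 = 504.07 Myr.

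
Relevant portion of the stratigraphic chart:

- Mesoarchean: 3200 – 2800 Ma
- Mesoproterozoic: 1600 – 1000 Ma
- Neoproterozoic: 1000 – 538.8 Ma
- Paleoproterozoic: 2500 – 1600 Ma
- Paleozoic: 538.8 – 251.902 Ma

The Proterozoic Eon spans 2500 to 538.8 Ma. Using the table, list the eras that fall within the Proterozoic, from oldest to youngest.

Eras with both bounds inside 2500–538.8 Ma: Paleoproterozoic (2500–1600), Mesoproterozoic (1600–1000), Neoproterozoic (1000–538.8).

Paleoproterozoic, Mesoproterozoic, Neoproterozoic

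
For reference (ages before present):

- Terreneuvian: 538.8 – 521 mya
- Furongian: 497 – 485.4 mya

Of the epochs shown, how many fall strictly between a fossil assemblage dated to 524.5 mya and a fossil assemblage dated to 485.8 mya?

0

The older date is 524.5 Ma and the younger is 485.8 Ma.
No epoch both begins after 524.5 Ma and ends before 485.8 Ma, so the count is 0.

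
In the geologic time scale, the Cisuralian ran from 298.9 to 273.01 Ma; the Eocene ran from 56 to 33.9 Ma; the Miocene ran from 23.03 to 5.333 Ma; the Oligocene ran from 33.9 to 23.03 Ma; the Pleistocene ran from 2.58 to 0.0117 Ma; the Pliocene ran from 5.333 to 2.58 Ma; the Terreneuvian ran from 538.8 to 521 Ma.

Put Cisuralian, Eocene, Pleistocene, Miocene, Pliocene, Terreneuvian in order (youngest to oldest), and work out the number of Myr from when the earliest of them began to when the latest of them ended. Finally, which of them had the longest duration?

Pleistocene, Pliocene, Miocene, Eocene, Cisuralian, Terreneuvian; total span 538.7883 Myr; longest is Cisuralian

Start ages (Ma): Terreneuvian 538.8, Cisuralian 298.9, Eocene 56, Miocene 23.03, Pliocene 5.333, Pleistocene 2.58.
Ordered youngest to oldest: Pleistocene, Pliocene, Miocene, Eocene, Cisuralian, Terreneuvian.
Span = 538.8 − 0.0117 = 538.7883 Myr.
Durations: Eocene 22.1, Cisuralian 25.89, Pliocene 2.753, Terreneuvian 17.8, Miocene 17.697, Pleistocene 2.5683 → longest is Cisuralian (25.89 Myr).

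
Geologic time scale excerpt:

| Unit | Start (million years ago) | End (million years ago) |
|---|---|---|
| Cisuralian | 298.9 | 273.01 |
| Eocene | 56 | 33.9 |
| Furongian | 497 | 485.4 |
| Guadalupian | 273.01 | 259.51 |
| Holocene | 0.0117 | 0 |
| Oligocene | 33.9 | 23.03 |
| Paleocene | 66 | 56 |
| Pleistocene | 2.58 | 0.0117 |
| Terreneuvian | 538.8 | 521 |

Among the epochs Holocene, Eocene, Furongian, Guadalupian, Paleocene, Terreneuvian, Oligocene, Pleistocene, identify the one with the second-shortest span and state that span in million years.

Pleistocene, 2.5683 million years

Durations: Holocene 0.0117; Eocene 22.1; Furongian 11.6; Guadalupian 13.5; Paleocene 10; Terreneuvian 17.8; Oligocene 10.87; Pleistocene 2.5683 Myr.
Sorted shortest-first: Holocene (0.0117), Pleistocene (2.5683), Paleocene (10), Oligocene (10.87), Furongian (11.6), Guadalupian (13.5), Terreneuvian (17.8), Eocene (22.1).
The second shortest is Pleistocene at 2.5683 Myr.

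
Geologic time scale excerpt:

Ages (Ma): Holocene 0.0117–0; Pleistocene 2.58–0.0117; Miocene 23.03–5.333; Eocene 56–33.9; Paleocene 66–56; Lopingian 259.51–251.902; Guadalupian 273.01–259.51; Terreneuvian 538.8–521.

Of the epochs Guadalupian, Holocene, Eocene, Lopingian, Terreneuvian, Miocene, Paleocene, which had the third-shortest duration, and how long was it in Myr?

Durations: Guadalupian 13.5; Holocene 0.0117; Eocene 22.1; Lopingian 7.608; Terreneuvian 17.8; Miocene 17.697; Paleocene 10 Myr.
Sorted shortest-first: Holocene (0.0117), Lopingian (7.608), Paleocene (10), Guadalupian (13.5), Miocene (17.697), Terreneuvian (17.8), Eocene (22.1).
The third shortest is Paleocene at 10 Myr.

Paleocene, 10 million years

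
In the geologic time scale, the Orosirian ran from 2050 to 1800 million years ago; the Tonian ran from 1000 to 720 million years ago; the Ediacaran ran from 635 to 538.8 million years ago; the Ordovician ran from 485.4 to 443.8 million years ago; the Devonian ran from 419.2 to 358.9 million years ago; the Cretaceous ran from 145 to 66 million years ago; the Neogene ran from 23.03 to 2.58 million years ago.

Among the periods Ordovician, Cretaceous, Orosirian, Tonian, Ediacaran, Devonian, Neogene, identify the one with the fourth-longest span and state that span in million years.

Durations: Ordovician 41.6; Cretaceous 79; Orosirian 250; Tonian 280; Ediacaran 96.2; Devonian 60.3; Neogene 20.45 Myr.
Sorted longest-first: Tonian (280), Orosirian (250), Ediacaran (96.2), Cretaceous (79), Devonian (60.3), Ordovician (41.6), Neogene (20.45).
The fourth longest is Cretaceous at 79 Myr.

Cretaceous, 79 million years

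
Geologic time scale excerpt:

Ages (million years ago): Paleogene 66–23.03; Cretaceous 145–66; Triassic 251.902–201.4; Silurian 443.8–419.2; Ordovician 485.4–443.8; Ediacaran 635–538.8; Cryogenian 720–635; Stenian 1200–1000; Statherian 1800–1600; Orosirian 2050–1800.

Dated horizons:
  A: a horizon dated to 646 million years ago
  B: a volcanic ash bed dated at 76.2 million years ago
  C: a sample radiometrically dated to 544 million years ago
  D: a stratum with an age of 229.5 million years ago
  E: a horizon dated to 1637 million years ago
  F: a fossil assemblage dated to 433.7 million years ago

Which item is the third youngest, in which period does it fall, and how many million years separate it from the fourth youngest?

Sorted youngest-first by Ma: B (76.2), D (229.5), F (433.7), C (544), A (646), E (1637).
The third youngest is F at 433.7 Ma, which lies in 443.8–419.2 Ma: the Silurian.
The fourth youngest is C at 544 Ma; separation = |433.7 − 544| = 110.3 Myr.

F, in the Silurian; 110.3 million years to C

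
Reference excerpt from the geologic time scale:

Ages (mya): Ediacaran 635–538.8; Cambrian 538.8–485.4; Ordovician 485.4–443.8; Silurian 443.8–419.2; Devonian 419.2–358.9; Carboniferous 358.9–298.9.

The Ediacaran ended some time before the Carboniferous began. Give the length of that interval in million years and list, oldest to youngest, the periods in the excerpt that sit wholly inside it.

The Ediacaran closes at 538.8 Ma and the Carboniferous opens at 358.9 Ma, so the interval is 538.8 − 358.9 = 179.9 Myr.
A period fits inside if it starts at or after 538.8 Ma and ends at or before 358.9 Ma; oldest first that gives Cambrian, Ordovician, Silurian, Devonian.

179.9 million years; Cambrian, Ordovician, Silurian, Devonian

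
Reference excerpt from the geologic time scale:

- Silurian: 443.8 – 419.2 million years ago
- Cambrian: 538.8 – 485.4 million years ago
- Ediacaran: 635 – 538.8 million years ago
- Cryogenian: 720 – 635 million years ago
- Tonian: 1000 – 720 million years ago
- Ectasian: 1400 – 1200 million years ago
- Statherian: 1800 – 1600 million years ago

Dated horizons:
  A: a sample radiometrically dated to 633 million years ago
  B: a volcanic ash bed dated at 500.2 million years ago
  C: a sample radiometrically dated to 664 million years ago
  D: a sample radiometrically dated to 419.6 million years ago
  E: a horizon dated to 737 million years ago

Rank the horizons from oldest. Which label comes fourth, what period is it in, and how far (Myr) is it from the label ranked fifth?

Larger Ma means older, so oldest first: E 737 > C 664 > A 633 > B 500.2 > D 419.6.
Counting 4 along gives B (500.2 Ma); the excerpt puts that inside the Cambrian, 538.8–485.4 Ma.
Next in line is D (419.6 Ma), and 500.2 − 419.6 = 80.6 Myr.

B, in the Cambrian; 80.6 million years to D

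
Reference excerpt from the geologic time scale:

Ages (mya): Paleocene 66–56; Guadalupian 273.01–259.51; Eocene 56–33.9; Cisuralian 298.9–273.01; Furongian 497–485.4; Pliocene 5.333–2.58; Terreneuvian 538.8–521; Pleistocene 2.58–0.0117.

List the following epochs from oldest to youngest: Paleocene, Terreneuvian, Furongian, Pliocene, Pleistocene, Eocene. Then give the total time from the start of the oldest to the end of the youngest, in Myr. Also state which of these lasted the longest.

From the excerpt: Paleocene 66–56; Terreneuvian 538.8–521; Furongian 497–485.4; Pliocene 5.333–2.58; Pleistocene 2.58–0.0117; Eocene 56–33.9 (Ma).
Larger Ma is earlier, so the oldest is Terreneuvian and the youngest is Pleistocene; oldest to youngest: Terreneuvian, Furongian, Paleocene, Eocene, Pliocene, Pleistocene.
Oldest start 538.8 minus youngest end 0.0117 gives 538.7883 Myr overall.
Individual lengths (start − end): Terreneuvian 17.8; Paleocene 10; Furongian 11.6; Pliocene 2.753; Eocene 22.1; Pleistocene 2.5683. The largest is Eocene at 22.1 Myr.

Terreneuvian → Furongian → Paleocene → Eocene → Pliocene → Pleistocene; total span 538.7883 Myr; longest is Eocene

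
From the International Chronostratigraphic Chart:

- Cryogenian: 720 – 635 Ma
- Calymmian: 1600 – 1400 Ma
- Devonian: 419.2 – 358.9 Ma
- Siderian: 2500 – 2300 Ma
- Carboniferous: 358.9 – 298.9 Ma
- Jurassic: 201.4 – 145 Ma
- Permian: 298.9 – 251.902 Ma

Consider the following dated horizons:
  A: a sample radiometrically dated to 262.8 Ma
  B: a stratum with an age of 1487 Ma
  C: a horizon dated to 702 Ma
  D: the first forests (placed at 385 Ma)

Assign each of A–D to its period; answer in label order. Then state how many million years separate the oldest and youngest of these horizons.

Match each age against the start–end ranges in the excerpt: A = 262.8 Ma → Permian (298.9–251.902); B = 1487 Ma → Calymmian (1600–1400); C = 702 Ma → Cryogenian (720–635); D = 385 Ma → Devonian (419.2–358.9).
The largest age is 1487 Ma and the smallest is 262.8 Ma; their difference is 1224.2 Myr.

A — Permian; B — Calymmian; C — Cryogenian; D — Devonian; span 1224.2 million years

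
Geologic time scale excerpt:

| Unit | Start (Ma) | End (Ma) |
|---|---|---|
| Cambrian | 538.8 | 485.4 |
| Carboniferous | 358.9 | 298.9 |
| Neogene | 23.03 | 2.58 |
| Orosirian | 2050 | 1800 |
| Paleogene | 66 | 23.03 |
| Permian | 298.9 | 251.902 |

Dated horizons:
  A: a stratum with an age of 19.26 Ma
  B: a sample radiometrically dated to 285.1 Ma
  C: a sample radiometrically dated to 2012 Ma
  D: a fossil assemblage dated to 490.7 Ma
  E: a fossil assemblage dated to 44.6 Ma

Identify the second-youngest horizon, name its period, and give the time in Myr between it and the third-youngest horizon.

Sorted youngest-first by Ma: A (19.26), E (44.6), B (285.1), D (490.7), C (2012).
The second youngest is E at 44.6 Ma, which lies in 66–23.03 Ma: the Paleogene.
The third youngest is B at 285.1 Ma; separation = |44.6 − 285.1| = 240.5 Myr.

E, in the Paleogene; 240.5 million years to B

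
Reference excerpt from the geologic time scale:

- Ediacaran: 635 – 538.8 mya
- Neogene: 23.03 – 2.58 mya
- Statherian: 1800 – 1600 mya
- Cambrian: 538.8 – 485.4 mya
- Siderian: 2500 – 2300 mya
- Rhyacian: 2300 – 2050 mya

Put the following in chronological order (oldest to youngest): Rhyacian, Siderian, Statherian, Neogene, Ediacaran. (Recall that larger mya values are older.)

Read off each span (Ma): Rhyacian 2300–2050; Siderian 2500–2300; Statherian 1800–1600; Neogene 23.03–2.58; Ediacaran 635–538.8.
Larger Ma is older, so oldest→youngest is Siderian, Rhyacian, Statherian, Ediacaran, Neogene.

Siderian, Rhyacian, Statherian, Ediacaran, Neogene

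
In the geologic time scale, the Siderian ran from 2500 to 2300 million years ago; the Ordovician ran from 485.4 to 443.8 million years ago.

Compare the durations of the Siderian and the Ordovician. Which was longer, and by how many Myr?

Siderian: 2500 − 2300 = 200 Myr.
Ordovician: 485.4 − 443.8 = 41.6 Myr.
Difference: 200 − 41.6 = 158.4 Myr, so the Siderian was longer.

Siderian, by 158.4 million years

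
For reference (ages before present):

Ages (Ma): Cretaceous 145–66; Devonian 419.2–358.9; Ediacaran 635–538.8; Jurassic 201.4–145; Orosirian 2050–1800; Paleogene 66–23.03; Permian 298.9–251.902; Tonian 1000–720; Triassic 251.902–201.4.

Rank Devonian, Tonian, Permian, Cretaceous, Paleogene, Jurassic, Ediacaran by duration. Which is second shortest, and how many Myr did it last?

Permian, 46.998 million years

Durations: Devonian 60.3; Tonian 280; Permian 46.998; Cretaceous 79; Paleogene 42.97; Jurassic 56.4; Ediacaran 96.2 Myr.
Sorted shortest-first: Paleogene (42.97), Permian (46.998), Jurassic (56.4), Devonian (60.3), Cretaceous (79), Ediacaran (96.2), Tonian (280).
The second shortest is Permian at 46.998 Myr.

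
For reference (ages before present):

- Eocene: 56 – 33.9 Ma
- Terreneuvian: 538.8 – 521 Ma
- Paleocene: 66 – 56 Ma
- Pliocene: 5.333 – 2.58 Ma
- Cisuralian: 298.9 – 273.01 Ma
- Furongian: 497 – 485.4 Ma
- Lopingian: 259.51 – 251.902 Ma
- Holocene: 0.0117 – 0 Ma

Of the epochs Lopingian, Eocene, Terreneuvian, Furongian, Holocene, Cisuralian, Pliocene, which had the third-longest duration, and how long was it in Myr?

Terreneuvian, 17.8 million years

Durations: Lopingian 7.608; Eocene 22.1; Terreneuvian 17.8; Furongian 11.6; Holocene 0.0117; Cisuralian 25.89; Pliocene 2.753 Myr.
Sorted longest-first: Cisuralian (25.89), Eocene (22.1), Terreneuvian (17.8), Furongian (11.6), Lopingian (7.608), Pliocene (2.753), Holocene (0.0117).
The third longest is Terreneuvian at 17.8 Myr.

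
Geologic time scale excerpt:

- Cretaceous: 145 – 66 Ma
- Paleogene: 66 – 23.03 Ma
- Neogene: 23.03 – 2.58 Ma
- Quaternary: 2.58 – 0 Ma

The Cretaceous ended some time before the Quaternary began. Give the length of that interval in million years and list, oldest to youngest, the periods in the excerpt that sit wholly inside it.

63.42 million years; Paleogene, Neogene

The Cretaceous closes at 66 Ma and the Quaternary opens at 2.58 Ma, so the interval is 66 − 2.58 = 63.42 Myr.
A period fits inside if it starts at or after 66 Ma and ends at or before 2.58 Ma; oldest first that gives Paleogene, Neogene.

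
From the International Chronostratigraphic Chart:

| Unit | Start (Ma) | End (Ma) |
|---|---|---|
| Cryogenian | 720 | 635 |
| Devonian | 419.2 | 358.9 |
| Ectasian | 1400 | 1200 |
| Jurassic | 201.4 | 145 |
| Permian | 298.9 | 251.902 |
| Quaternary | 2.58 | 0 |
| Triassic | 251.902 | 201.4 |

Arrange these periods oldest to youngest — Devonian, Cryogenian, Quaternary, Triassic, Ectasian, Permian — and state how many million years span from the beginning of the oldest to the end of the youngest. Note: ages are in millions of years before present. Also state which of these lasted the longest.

Ectasian, Cryogenian, Devonian, Permian, Triassic, Quaternary; total span 1400 Myr; longest is Ectasian

From the excerpt: Devonian 419.2–358.9; Cryogenian 720–635; Quaternary 2.58–0; Triassic 251.902–201.4; Ectasian 1400–1200; Permian 298.9–251.902 (Ma).
Larger Ma is earlier, so the oldest is Ectasian and the youngest is Quaternary; oldest to youngest: Ectasian, Cryogenian, Devonian, Permian, Triassic, Quaternary.
Oldest start 1400 minus youngest end 0 gives 1400 Myr overall.
Individual lengths (start − end): Permian 46.998; Cryogenian 85; Triassic 50.502; Ectasian 200; Quaternary 2.58; Devonian 60.3. The largest is Ectasian at 200 Myr.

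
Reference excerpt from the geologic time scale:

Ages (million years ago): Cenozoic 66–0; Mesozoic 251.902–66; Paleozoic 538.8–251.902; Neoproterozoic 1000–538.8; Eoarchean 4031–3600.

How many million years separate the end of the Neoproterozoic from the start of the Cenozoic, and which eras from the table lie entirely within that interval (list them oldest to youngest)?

End of Neoproterozoic = 538.8 Ma; start of Cenozoic = 66 Ma.
Gap = 538.8 − 66 = 472.8 Myr.
Eras wholly inside 538.8–66 Ma: Paleozoic (538.8–251.902), Mesozoic (251.902–66).

472.8 million years; Paleozoic, Mesozoic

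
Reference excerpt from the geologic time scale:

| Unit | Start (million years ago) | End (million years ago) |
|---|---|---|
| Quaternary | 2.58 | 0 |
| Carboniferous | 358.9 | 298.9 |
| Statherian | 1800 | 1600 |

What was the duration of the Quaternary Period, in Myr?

2.58 − 0 = 2.58 million years.

2.58 million years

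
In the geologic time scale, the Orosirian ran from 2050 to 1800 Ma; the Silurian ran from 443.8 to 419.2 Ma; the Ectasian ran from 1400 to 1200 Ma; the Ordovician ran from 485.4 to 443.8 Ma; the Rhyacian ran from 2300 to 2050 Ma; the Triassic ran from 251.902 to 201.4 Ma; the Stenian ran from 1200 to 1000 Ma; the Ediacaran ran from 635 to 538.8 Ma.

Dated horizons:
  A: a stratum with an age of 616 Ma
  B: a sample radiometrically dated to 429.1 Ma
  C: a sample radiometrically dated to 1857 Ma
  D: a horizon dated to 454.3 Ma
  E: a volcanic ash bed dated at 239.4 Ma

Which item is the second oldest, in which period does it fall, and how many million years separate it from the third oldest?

Larger Ma means older, so oldest first: C 1857 > A 616 > D 454.3 > B 429.1 > E 239.4.
Counting 2 along gives A (616 Ma); the excerpt puts that inside the Ediacaran, 635–538.8 Ma.
Next in line is D (454.3 Ma), and 616 − 454.3 = 161.7 Myr.

A, in the Ediacaran; 161.7 million years to D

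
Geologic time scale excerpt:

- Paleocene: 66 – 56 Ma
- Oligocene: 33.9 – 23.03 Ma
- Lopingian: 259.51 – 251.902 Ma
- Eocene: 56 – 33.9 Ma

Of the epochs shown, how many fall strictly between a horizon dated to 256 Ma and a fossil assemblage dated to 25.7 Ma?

2

256 Ma sits inside the Lopingian (259.51–251.902) and 25.7 Ma inside the Oligocene (33.9–23.03); neither of those is wholly between the two dates.
The listed epochs lying completely between them are Paleocene, Eocene — 2 in all.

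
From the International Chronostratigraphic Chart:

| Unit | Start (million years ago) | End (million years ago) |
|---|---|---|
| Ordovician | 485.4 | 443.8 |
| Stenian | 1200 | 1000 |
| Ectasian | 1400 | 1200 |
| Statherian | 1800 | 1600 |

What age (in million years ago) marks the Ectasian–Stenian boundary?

1200 million years ago

The Ectasian ends and the Stenian begins at 1200 million years ago.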